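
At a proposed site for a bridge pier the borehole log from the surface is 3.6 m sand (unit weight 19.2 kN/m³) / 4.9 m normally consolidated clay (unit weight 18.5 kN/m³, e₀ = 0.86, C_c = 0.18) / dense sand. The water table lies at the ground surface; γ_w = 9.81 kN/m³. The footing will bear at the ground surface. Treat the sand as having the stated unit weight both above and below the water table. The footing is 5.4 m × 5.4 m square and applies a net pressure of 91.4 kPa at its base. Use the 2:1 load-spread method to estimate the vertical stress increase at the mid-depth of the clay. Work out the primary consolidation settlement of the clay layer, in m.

S_c ≈ 0.0647 m

Mid-depth of clay below the ground surface: z = 3.6 + 4.9/2 = 6.05 m.
Total vertical stress at mid-clay: σ_v = 19.2×3.6 + 18.5×2.45 = 114.45 kPa.
Pore pressure: u = 9.81×(6.05 − 0) = 59.351 kPa.
Initial effective stress: σ'_0 = σ_v − u = 114.45 − 59.351 = 55.099 kPa.
Stress increase at mid-clay by the 2:1 spreading method:
Δσ = qBL/((B+z)(L+z)) = 91.4×5.4×5.4/((5.4+6.05)(5.4+6.05)) = 20.329 kPa
Final effective stress: σ'_f = σ'_0 + Δσ = 55.099 + 20.329 = 75.428 kPa.
Normally consolidated clay, so the full stress increment lies on the virgin compression line:
S_c = C_c·H/(1+e₀)·log₁₀(σ'_f/σ'_0) = 0.18×4.9/(1+0.86)×log₁₀(75.428/55.099)
    = 0.47419 × 0.13639 = 0.06467 m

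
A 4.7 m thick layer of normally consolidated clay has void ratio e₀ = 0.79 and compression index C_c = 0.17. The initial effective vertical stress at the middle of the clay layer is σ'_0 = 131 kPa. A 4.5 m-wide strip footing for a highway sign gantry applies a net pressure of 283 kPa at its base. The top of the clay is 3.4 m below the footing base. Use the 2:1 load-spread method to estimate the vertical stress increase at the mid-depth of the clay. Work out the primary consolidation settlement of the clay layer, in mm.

Mid-depth of clay below the footing base: z = 3.4 + 4.7/2 = 5.75 m.
Stress increase at mid-clay by the 2:1 spreading method:
Δσ = qB/(B+z) = 283×4.5/(4.5+5.75) = 124.24 kPa
Final effective stress: σ'_f = σ'_0 + Δσ = 131 + 124.24 = 255.24 kPa.
Normally consolidated clay, so the full stress increment lies on the virgin compression line:
S_c = C_c·H/(1+e₀)·log₁₀(σ'_f/σ'_0) = 0.17×4.7/(1+0.79)×log₁₀(255.24/131)
    = 0.44637 × 0.28968 = 0.1293 m

S_c ≈ 129 mm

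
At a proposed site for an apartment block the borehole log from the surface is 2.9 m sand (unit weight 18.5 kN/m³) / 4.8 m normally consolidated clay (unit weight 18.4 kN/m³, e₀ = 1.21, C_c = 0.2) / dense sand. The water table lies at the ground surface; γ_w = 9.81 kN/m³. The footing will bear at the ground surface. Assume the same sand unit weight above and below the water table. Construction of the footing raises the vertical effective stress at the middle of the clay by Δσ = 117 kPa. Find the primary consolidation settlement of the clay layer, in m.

S_c ≈ 0.239 m

Mid-depth of clay below the ground surface: z = 2.9 + 4.8/2 = 5.3 m.
Total vertical stress at mid-clay: σ_v = 18.5×2.9 + 18.4×2.4 = 97.81 kPa.
Pore pressure: u = 9.81×(5.3 − 0) = 51.993 kPa.
Initial effective stress: σ'_0 = σ_v − u = 97.81 − 51.993 = 45.817 kPa.
Final effective stress: σ'_f = σ'_0 + Δσ = 45.817 + 117 = 162.82 kPa.
Normally consolidated clay, so the full stress increment lies on the virgin compression line:
S_c = C_c·H/(1+e₀)·log₁₀(σ'_f/σ'_0) = 0.2×4.8/(1+1.21)×log₁₀(162.82/45.817)
    = 0.43439 × 0.55068 = 0.2392 m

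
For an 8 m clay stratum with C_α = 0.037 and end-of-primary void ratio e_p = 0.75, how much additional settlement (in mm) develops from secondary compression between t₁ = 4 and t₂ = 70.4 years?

S_s ≈ 211 mm

Secondary compression: S_s = C_α·H/(1+e_p)·log₁₀(t₂/t₁)
S_s = 0.037×8/(1+0.75)×log₁₀(70.4/4)
    = 0.1691 × 1.246 = 0.2107 m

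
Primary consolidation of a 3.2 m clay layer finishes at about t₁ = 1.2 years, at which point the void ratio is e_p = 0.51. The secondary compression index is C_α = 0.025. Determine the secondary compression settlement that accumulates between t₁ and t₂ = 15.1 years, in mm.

Secondary compression: S_s = C_α·H/(1+e_p)·log₁₀(t₂/t₁)
S_s = 0.025×3.2/(1+0.51)×log₁₀(15.1/1.2)
    = 0.05298 × 1.1 = 0.05827 m

S_s ≈ 58.3 mm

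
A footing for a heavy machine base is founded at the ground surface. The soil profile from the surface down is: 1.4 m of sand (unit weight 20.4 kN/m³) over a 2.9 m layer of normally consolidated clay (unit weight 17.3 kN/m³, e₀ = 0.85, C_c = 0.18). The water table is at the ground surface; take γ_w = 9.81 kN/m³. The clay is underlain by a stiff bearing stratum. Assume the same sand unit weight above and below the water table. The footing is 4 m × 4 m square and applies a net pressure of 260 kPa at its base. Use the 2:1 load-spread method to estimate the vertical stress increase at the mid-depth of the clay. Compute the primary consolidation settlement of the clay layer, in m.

S_c ≈ 0.183 m

Mid-depth of clay below the ground surface: z = 1.4 + 2.9/2 = 2.85 m.
Total vertical stress at mid-clay: σ_v = 20.4×1.4 + 17.3×1.45 = 53.645 kPa.
Pore pressure: u = 9.81×(2.85 − 0) = 27.959 kPa.
Initial effective stress: σ'_0 = σ_v − u = 53.645 − 27.959 = 25.686 kPa.
Stress increase at mid-clay by the 2:1 spreading method:
Δσ = qBL/((B+z)(L+z)) = 260×4×4/((4+2.85)(4+2.85)) = 88.657 kPa
Final effective stress: σ'_f = σ'_0 + Δσ = 25.686 + 88.657 = 114.34 kPa.
Normally consolidated clay, so the full stress increment lies on the virgin compression line:
S_c = C_c·H/(1+e₀)·log₁₀(σ'_f/σ'_0) = 0.18×2.9/(1+0.85)×log₁₀(114.34/25.686)
    = 0.28216 × 0.6485 = 0.183 m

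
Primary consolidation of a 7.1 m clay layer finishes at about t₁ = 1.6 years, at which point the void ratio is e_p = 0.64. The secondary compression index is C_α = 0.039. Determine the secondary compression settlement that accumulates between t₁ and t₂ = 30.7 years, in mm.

Secondary compression: S_s = C_α·H/(1+e_p)·log₁₀(t₂/t₁)
S_s = 0.039×7.1/(1+0.64)×log₁₀(30.7/1.6)
    = 0.1688 × 1.283 = 0.2166 m

S_s ≈ 217 mm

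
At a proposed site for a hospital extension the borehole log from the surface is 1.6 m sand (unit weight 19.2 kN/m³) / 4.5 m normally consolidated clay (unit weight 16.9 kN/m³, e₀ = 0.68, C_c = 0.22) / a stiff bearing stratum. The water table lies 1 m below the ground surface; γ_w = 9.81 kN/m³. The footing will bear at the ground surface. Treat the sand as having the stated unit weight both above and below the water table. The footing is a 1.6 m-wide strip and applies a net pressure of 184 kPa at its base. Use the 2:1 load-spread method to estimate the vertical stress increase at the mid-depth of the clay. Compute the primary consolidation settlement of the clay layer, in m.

S_c ≈ 0.216 m

Mid-depth of clay below the ground surface: z = 1.6 + 4.5/2 = 3.85 m.
Total vertical stress at mid-clay: σ_v = 19.2×1.6 + 16.9×2.25 = 68.745 kPa.
Pore pressure: u = 9.81×(3.85 − 1) = 27.959 kPa.
Initial effective stress: σ'_0 = σ_v − u = 68.745 − 27.959 = 40.786 kPa.
Stress increase at mid-clay by the 2:1 spreading method:
Δσ = qB/(B+z) = 184×1.6/(1.6+3.85) = 54.018 kPa
Final effective stress: σ'_f = σ'_0 + Δσ = 40.786 + 54.018 = 94.804 kPa.
Normally consolidated clay, so the full stress increment lies on the virgin compression line:
S_c = C_c·H/(1+e₀)·log₁₀(σ'_f/σ'_0) = 0.22×4.5/(1+0.68)×log₁₀(94.804/40.786)
    = 0.58929 × 0.36632 = 0.2159 m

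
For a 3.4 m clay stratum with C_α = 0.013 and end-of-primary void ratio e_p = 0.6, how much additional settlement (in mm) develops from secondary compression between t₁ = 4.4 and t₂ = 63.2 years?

S_s ≈ 32 mm

Secondary compression: S_s = C_α·H/(1+e_p)·log₁₀(t₂/t₁)
S_s = 0.013×3.4/(1+0.6)×log₁₀(63.2/4.4)
    = 0.02762 × 1.157 = 0.03197 m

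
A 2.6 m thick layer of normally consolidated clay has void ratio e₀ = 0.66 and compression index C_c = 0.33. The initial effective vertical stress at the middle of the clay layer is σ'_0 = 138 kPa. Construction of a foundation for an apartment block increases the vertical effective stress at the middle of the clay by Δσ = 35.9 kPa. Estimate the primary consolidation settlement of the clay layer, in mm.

S_c ≈ 51.9 mm

Final effective stress: σ'_f = σ'_0 + Δσ = 138 + 35.9 = 173.9 kPa.
Normally consolidated clay, so the full stress increment lies on the virgin compression line:
S_c = C_c·H/(1+e₀)·log₁₀(σ'_f/σ'_0) = 0.33×2.6/(1+0.66)×log₁₀(173.9/138)
    = 0.51687 × 0.10042 = 0.0519 m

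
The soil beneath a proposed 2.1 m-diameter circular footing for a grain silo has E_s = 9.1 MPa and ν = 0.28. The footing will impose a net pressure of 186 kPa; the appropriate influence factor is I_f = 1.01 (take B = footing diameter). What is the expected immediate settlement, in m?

Immediate (elastic) settlement: S_e = q·B·(1−ν²)/E_s · I_f.
E_s = 9.1 MPa = 9100 kPa.
S_e = 186 × 2.1 × (1 − 0.28²) / 9100 × 1.01
    = 186 × 2.1 × 0.9216 / 9100 × 1.01
    = 0.03995 m

S_e ≈ 0.04 m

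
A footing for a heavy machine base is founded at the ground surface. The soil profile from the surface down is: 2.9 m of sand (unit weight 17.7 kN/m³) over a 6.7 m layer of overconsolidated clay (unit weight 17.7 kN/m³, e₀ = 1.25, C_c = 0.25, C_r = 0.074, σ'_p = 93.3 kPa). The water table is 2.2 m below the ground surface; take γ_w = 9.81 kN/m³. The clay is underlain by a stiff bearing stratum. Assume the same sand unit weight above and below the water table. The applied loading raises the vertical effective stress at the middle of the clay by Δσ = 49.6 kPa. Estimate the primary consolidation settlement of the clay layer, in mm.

Mid-depth of clay below the ground surface: z = 2.9 + 6.7/2 = 6.25 m.
Total vertical stress at mid-clay: σ_v = 17.7×2.9 + 17.7×3.35 = 110.62 kPa.
Pore pressure: u = 9.81×(6.25 − 2.2) = 39.73 kPa.
Initial effective stress: σ'_0 = σ_v − u = 110.62 − 39.73 = 70.89 kPa.
Final effective stress: σ'_f = 70.89 + 49.6 = 120.49 kPa.
σ'_f = 120.49 > σ'_p = 93.3 kPa, so the stress path crosses the preconsolidation pressure — recompression up to σ'_p, then virgin compression beyond:
S_c = H/(1+e₀)·[C_r·log₁₀(σ'_p/σ'_0) + C_c·log₁₀(σ'_f/σ'_p)]
    = 6.7/2.25 × [0.074×log₁₀(93.3/70.89) + 0.25×log₁₀(120.49/93.3)]
    = 2.9778 × [0.008828 + 0.027767] = 0.109 m

S_c ≈ 109 mm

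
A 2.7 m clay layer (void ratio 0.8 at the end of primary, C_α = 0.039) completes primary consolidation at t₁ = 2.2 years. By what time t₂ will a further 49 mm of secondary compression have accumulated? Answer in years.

S_s = C_α·H/(1+e_p)·log₁₀(t₂/t₁) ⇒ log₁₀(t₂/t₁) = S_s·(1+e_p)/(C_α·H).
log₁₀(t₂/t₁) = 0.049 × (1+0.8) / (0.039×2.7) = 0.8376
t₂ = t₁ × 10^0.8376 = 2.2 × 6.88 = 15.14 years

t₂ ≈ 15.1 years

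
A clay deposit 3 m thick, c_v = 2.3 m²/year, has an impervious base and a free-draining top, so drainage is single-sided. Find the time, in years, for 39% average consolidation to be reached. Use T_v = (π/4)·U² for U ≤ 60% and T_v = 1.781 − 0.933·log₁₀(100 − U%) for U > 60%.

Drainage path length: H_d = H = 3 m (single drainage).
U ≤ 60%: T_v = (π/4)·U² = (π/4)×0.39² = 0.11946.
t = T_v·H_d²/c_v = 0.11946×3²/2.3 = 0.4675 years.

t ≈ 0.467 years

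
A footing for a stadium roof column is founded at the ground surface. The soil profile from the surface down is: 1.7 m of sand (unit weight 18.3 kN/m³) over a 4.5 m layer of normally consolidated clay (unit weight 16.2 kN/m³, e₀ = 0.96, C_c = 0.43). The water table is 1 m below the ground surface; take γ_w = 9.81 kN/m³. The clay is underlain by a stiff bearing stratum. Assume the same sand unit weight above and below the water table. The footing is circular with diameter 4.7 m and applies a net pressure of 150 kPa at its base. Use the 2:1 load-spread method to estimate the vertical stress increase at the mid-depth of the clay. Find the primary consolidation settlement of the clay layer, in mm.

S_c ≈ 328 mm

Mid-depth of clay below the ground surface: z = 1.7 + 4.5/2 = 3.95 m.
Total vertical stress at mid-clay: σ_v = 18.3×1.7 + 16.2×2.25 = 67.56 kPa.
Pore pressure: u = 9.81×(3.95 − 1) = 28.94 kPa.
Initial effective stress: σ'_0 = σ_v − u = 67.56 − 28.94 = 38.62 kPa.
Stress increase at mid-clay by the 2:1 spreading method:
Δσ ≈ qD²/(D+z)² = 150×4.7²/(4.7+3.95)² = 44.285 kPa
Final effective stress: σ'_f = σ'_0 + Δσ = 38.62 + 44.285 = 82.905 kPa.
Normally consolidated clay, so the full stress increment lies on the virgin compression line:
S_c = C_c·H/(1+e₀)·log₁₀(σ'_f/σ'_0) = 0.43×4.5/(1+0.96)×log₁₀(82.905/38.62)
    = 0.98724 × 0.33177 = 0.3275 m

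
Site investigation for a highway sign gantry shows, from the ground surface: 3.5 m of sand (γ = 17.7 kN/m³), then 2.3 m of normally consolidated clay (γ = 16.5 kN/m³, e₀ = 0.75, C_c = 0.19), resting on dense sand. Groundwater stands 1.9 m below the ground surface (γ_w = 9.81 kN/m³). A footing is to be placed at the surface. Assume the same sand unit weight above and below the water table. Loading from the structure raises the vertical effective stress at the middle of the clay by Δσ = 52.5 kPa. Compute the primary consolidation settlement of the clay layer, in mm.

Mid-depth of clay below the ground surface: z = 3.5 + 2.3/2 = 4.65 m.
Total vertical stress at mid-clay: σ_v = 17.7×3.5 + 16.5×1.15 = 80.925 kPa.
Pore pressure: u = 9.81×(4.65 − 1.9) = 26.978 kPa.
Initial effective stress: σ'_0 = σ_v − u = 80.925 − 26.978 = 53.947 kPa.
Final effective stress: σ'_f = σ'_0 + Δσ = 53.947 + 52.5 = 106.45 kPa.
Normally consolidated clay, so the full stress increment lies on the virgin compression line:
S_c = C_c·H/(1+e₀)·log₁₀(σ'_f/σ'_0) = 0.19×2.3/(1+0.75)×log₁₀(106.45/53.947)
    = 0.24971 × 0.29518 = 0.07371 m

S_c ≈ 73.7 mm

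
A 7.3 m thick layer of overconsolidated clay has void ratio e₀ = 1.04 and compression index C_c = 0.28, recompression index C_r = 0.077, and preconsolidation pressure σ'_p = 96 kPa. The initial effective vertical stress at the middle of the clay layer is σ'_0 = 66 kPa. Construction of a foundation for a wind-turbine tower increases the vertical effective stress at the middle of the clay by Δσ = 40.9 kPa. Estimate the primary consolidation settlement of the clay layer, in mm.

Final effective stress: σ'_f = 66 + 40.9 = 106.9 kPa.
σ'_f = 106.9 > σ'_p = 96 kPa, so the stress path crosses the preconsolidation pressure — recompression up to σ'_p, then virgin compression beyond:
S_c = H/(1+e₀)·[C_r·log₁₀(σ'_p/σ'_0) + C_c·log₁₀(σ'_f/σ'_p)]
    = 7.3/2.04 × [0.077×log₁₀(96/66) + 0.28×log₁₀(106.9/96)]
    = 3.5784 × [0.01253 + 0.013078] = 0.09164 m

S_c ≈ 91.6 mm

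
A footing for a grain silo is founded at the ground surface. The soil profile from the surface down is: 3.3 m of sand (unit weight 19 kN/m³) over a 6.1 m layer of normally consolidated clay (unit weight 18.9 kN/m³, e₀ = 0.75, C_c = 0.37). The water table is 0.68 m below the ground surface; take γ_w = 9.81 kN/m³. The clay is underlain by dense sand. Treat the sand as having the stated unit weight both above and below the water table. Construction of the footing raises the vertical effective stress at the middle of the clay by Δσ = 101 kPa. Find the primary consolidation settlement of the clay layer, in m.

S_c ≈ 0.527 m

Mid-depth of clay below the ground surface: z = 3.3 + 6.1/2 = 6.35 m.
Total vertical stress at mid-clay: σ_v = 19×3.3 + 18.9×3.05 = 120.34 kPa.
Pore pressure: u = 9.81×(6.35 − 0.68) = 55.623 kPa.
Initial effective stress: σ'_0 = σ_v − u = 120.34 − 55.623 = 64.717 kPa.
Final effective stress: σ'_f = σ'_0 + Δσ = 64.717 + 101 = 165.72 kPa.
Normally consolidated clay, so the full stress increment lies on the virgin compression line:
S_c = C_c·H/(1+e₀)·log₁₀(σ'_f/σ'_0) = 0.37×6.1/(1+0.75)×log₁₀(165.72/64.717)
    = 1.2897 × 0.40836 = 0.5267 m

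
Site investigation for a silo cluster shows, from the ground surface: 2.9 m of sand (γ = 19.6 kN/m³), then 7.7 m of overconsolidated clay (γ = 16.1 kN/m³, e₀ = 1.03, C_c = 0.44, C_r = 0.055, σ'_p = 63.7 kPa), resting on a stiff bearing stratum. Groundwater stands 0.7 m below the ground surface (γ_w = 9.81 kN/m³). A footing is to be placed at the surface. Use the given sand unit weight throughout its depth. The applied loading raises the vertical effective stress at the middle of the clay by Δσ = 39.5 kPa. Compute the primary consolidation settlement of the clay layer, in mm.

Mid-depth of clay below the ground surface: z = 2.9 + 7.7/2 = 6.75 m.
Total vertical stress at mid-clay: σ_v = 19.6×2.9 + 16.1×3.85 = 118.83 kPa.
Pore pressure: u = 9.81×(6.75 − 0.7) = 59.351 kPa.
Initial effective stress: σ'_0 = σ_v − u = 118.83 − 59.351 = 59.479 kPa.
Final effective stress: σ'_f = 59.479 + 39.5 = 98.979 kPa.
σ'_f = 98.979 > σ'_p = 63.7 kPa, so the stress path crosses the preconsolidation pressure — recompression up to σ'_p, then virgin compression beyond:
S_c = H/(1+e₀)·[C_r·log₁₀(σ'_p/σ'_0) + C_c·log₁₀(σ'_f/σ'_p)]
    = 7.7/2.03 × [0.055×log₁₀(63.7/59.479) + 0.44×log₁₀(98.979/63.7)]
    = 3.7931 × [0.0016377 + 0.084218] = 0.3257 m

S_c ≈ 326 mm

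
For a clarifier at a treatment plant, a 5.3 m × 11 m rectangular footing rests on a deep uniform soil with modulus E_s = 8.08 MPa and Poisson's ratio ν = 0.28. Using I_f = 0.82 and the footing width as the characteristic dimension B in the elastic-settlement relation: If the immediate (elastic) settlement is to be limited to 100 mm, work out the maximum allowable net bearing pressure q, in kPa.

E_s = 8.08 MPa = 8080 kPa.
S_e = q·B·(1−ν²)/E_s · I_f  ⇒  q = S_e·E_s / (B·(1−ν²)·I_f).
q = 0.1 × 8080 / (5.3 × 0.9216 × 0.82) = 201.7 kPa

q ≈ 202 kPa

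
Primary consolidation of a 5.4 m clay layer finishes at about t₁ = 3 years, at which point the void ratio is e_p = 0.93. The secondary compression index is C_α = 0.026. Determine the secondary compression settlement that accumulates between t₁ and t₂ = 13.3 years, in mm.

Secondary compression: S_s = C_α·H/(1+e_p)·log₁₀(t₂/t₁)
S_s = 0.026×5.4/(1+0.93)×log₁₀(13.3/3)
    = 0.07275 × 0.6467 = 0.04705 m

S_s ≈ 47 mm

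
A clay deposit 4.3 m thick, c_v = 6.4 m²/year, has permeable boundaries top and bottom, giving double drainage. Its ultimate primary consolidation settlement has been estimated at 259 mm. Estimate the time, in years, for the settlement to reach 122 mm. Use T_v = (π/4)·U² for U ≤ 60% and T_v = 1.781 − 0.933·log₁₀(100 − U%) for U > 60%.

Drainage path length: H_d = H/2 = 2.15 m (double drainage).
U = S(t)/S_ult = 122/259 = 0.471.
U ≤ 60%: T_v = (π/4)·U² = (π/4)×0.47104² = 0.17426.
t = T_v·H_d²/c_v = 0.17426×2.15²/6.4 = 0.1259 years.

t ≈ 0.126 years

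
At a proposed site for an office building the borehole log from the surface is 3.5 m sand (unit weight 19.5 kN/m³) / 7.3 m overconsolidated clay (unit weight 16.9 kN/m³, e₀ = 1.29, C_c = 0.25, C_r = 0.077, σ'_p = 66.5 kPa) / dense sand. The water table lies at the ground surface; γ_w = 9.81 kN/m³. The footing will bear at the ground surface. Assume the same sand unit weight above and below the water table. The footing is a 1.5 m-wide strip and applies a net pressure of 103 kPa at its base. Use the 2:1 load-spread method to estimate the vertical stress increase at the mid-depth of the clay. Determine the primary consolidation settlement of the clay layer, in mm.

Mid-depth of clay below the ground surface: z = 3.5 + 7.3/2 = 7.15 m.
Total vertical stress at mid-clay: σ_v = 19.5×3.5 + 16.9×3.65 = 129.94 kPa.
Pore pressure: u = 9.81×(7.15 − 0) = 70.142 kPa.
Initial effective stress: σ'_0 = σ_v − u = 129.94 − 70.142 = 59.798 kPa.
Stress increase at mid-clay by the 2:1 spreading method:
Δσ = qB/(B+z) = 103×1.5/(1.5+7.15) = 17.861 kPa
Final effective stress: σ'_f = 59.798 + 17.861 = 77.659 kPa.
σ'_f = 77.659 > σ'_p = 66.5 kPa, so the stress path crosses the preconsolidation pressure — recompression up to σ'_p, then virgin compression beyond:
S_c = H/(1+e₀)·[C_r·log₁₀(σ'_p/σ'_0) + C_c·log₁₀(σ'_f/σ'_p)]
    = 7.3/2.29 × [0.077×log₁₀(66.5/59.798) + 0.25×log₁₀(77.659/66.5)]
    = 3.1878 × [0.0035524 + 0.016843] = 0.06502 m

S_c ≈ 65 mm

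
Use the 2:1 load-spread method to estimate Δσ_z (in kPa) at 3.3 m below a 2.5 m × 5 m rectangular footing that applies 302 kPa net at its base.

By the 2:1 method the load spreads at 1 horizontal : 2 vertical, so at depth z the loaded area has grown by z in each plan dimension:
Δσ = qBL/((B+z)(L+z)) = 302×2.5×5/((2.5+3.3)(5+3.3)) = 78.417 kPa

Δσ_z ≈ 78.4 kPa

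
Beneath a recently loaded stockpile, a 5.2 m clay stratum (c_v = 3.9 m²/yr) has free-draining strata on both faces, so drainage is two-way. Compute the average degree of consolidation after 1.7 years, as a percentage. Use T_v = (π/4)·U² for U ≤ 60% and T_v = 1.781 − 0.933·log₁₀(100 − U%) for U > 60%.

Drainage path length: H_d = H/2 = 2.6 m (double drainage).
T_v = c_v·t/H_d² = 3.9×1.7/2.6² = 0.98077.
T_v = 0.98077 corresponds to the U > 60% branch:
U = 1 − 10^((1.781 − T_v)/0.933)/100 = 0.9279

U ≈ 92.8 %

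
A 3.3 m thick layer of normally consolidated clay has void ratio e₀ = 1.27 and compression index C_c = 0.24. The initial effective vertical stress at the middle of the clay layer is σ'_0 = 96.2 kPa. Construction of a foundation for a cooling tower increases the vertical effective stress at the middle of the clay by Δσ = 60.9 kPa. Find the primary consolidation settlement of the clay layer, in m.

S_c ≈ 0.0743 m

Final effective stress: σ'_f = σ'_0 + Δσ = 96.2 + 60.9 = 157.1 kPa.
Normally consolidated clay, so the full stress increment lies on the virgin compression line:
S_c = C_c·H/(1+e₀)·log₁₀(σ'_f/σ'_0) = 0.24×3.3/(1+1.27)×log₁₀(157.1/96.2)
    = 0.3489 × 0.213 = 0.07432 m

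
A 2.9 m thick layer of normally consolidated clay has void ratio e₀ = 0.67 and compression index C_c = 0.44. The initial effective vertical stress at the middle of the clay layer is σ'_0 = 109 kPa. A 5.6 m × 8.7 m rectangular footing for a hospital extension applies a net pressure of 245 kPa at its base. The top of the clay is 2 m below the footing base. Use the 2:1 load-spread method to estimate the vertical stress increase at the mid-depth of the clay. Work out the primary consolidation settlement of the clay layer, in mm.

S_c ≈ 229 mm

Mid-depth of clay below the footing base: z = 2 + 2.9/2 = 3.45 m.
Stress increase at mid-clay by the 2:1 spreading method:
Δσ = qBL/((B+z)(L+z)) = 245×5.6×8.7/((5.6+3.45)(8.7+3.45)) = 108.55 kPa
Final effective stress: σ'_f = σ'_0 + Δσ = 109 + 108.55 = 217.55 kPa.
Normally consolidated clay, so the full stress increment lies on the virgin compression line:
S_c = C_c·H/(1+e₀)·log₁₀(σ'_f/σ'_0) = 0.44×2.9/(1+0.67)×log₁₀(217.55/109)
    = 0.76407 × 0.30013 = 0.2293 m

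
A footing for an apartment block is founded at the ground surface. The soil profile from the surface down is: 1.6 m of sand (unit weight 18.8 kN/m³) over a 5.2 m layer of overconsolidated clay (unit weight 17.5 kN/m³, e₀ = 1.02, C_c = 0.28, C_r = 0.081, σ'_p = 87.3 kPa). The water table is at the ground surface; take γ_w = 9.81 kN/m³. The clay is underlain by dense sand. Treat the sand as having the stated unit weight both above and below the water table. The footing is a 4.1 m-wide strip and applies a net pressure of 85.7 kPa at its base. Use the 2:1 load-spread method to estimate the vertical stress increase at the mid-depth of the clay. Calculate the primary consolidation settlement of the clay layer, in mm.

S_c ≈ 72.7 mm

Mid-depth of clay below the ground surface: z = 1.6 + 5.2/2 = 4.2 m.
Total vertical stress at mid-clay: σ_v = 18.8×1.6 + 17.5×2.6 = 75.58 kPa.
Pore pressure: u = 9.81×(4.2 − 0) = 41.202 kPa.
Initial effective stress: σ'_0 = σ_v − u = 75.58 − 41.202 = 34.378 kPa.
Stress increase at mid-clay by the 2:1 spreading method:
Δσ = qB/(B+z) = 85.7×4.1/(4.1+4.2) = 42.334 kPa
Final effective stress: σ'_f = 34.378 + 42.334 = 76.712 kPa.
σ'_f = 76.712 ≤ σ'_p = 87.3 kPa, so the clay remains overconsolidated and only the recompression index applies:
S_c = C_r·H/(1+e₀)·log₁₀(σ'_f/σ'_0) = 0.081×5.2/2.02×log₁₀(76.712/34.378)
    = 0.20852 × 0.34858 = 0.07269 m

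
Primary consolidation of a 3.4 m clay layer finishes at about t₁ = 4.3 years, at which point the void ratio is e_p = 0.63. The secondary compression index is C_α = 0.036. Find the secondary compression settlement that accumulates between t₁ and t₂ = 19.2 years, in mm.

Secondary compression: S_s = C_α·H/(1+e_p)·log₁₀(t₂/t₁)
S_s = 0.036×3.4/(1+0.63)×log₁₀(19.2/4.3)
    = 0.07509 × 0.6498 = 0.0488 m

S_s ≈ 48.8 mm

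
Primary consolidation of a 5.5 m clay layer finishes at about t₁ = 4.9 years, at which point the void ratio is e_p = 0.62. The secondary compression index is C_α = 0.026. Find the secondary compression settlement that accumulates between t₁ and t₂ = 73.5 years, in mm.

Secondary compression: S_s = C_α·H/(1+e_p)·log₁₀(t₂/t₁)
S_s = 0.026×5.5/(1+0.62)×log₁₀(73.5/4.9)
    = 0.08827 × 1.176 = 0.1038 m

S_s ≈ 104 mm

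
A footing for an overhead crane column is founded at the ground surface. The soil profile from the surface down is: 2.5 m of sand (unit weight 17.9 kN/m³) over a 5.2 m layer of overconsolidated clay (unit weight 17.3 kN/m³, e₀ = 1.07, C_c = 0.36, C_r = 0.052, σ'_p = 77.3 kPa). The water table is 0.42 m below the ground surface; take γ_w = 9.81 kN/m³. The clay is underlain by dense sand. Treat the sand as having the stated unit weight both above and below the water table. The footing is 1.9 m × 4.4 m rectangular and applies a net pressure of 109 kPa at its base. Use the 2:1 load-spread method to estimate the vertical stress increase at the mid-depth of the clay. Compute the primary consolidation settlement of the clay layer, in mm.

Mid-depth of clay below the ground surface: z = 2.5 + 5.2/2 = 5.1 m.
Total vertical stress at mid-clay: σ_v = 17.9×2.5 + 17.3×2.6 = 89.73 kPa.
Pore pressure: u = 9.81×(5.1 − 0.42) = 45.911 kPa.
Initial effective stress: σ'_0 = σ_v − u = 89.73 − 45.911 = 43.819 kPa.
Stress increase at mid-clay by the 2:1 spreading method:
Δσ = qBL/((B+z)(L+z)) = 109×1.9×4.4/((1.9+5.1)(4.4+5.1)) = 13.703 kPa
Final effective stress: σ'_f = 43.819 + 13.703 = 57.522 kPa.
σ'_f = 57.522 ≤ σ'_p = 77.3 kPa, so the clay remains overconsolidated and only the recompression index applies:
S_c = C_r·H/(1+e₀)·log₁₀(σ'_f/σ'_0) = 0.052×5.2/2.07×log₁₀(57.522/43.819)
    = 0.13063 × 0.11817 = 0.01544 m

S_c ≈ 15.4 mm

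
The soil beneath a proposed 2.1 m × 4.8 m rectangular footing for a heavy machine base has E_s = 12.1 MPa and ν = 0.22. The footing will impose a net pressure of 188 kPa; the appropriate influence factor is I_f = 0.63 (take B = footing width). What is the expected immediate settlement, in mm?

Immediate (elastic) settlement: S_e = q·B·(1−ν²)/E_s · I_f.
E_s = 12.1 MPa = 12100 kPa.
S_e = 188 × 2.1 × (1 − 0.22²) / 12100 × 0.63
    = 188 × 2.1 × 0.9516 / 12100 × 0.63
    = 0.01956 m = 19.56 mm

S_e ≈ 19.6 mm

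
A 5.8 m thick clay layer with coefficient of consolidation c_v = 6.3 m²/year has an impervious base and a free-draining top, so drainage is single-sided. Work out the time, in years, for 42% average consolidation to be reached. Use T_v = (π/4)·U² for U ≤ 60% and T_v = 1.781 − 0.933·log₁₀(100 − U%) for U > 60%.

t ≈ 0.74 years

Drainage path length: H_d = H = 5.8 m (single drainage).
U ≤ 60%: T_v = (π/4)·U² = (π/4)×0.42² = 0.13854.
t = T_v·H_d²/c_v = 0.13854×5.8²/6.3 = 0.7398 years.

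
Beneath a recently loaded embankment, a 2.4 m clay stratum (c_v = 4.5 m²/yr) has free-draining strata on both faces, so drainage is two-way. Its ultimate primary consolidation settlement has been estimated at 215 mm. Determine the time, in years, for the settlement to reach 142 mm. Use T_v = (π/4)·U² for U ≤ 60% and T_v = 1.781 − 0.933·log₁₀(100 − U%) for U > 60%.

Drainage path length: H_d = H/2 = 1.2 m (double drainage).
U = S(t)/S_ult = 142/215 = 0.6605.
U > 60%: T_v = 1.781 − 0.933·log₁₀(100 − 66.047) = 0.35268.
t = T_v·H_d²/c_v = 0.35268×1.2²/4.5 = 0.1129 years.

t ≈ 0.113 years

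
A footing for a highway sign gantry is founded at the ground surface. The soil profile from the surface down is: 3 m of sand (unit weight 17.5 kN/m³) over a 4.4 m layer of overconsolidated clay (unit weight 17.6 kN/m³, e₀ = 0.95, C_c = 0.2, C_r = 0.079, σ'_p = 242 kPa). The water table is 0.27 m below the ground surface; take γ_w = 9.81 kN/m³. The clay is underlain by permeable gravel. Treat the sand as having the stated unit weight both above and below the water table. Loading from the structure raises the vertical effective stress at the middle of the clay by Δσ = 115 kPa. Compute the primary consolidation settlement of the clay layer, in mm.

S_c ≈ 101 mm

Mid-depth of clay below the ground surface: z = 3 + 4.4/2 = 5.2 m.
Total vertical stress at mid-clay: σ_v = 17.5×3 + 17.6×2.2 = 91.22 kPa.
Pore pressure: u = 9.81×(5.2 − 0.27) = 48.363 kPa.
Initial effective stress: σ'_0 = σ_v − u = 91.22 − 48.363 = 42.857 kPa.
Final effective stress: σ'_f = 42.857 + 115 = 157.86 kPa.
σ'_f = 157.86 ≤ σ'_p = 242 kPa, so the clay remains overconsolidated and only the recompression index applies:
S_c = C_r·H/(1+e₀)·log₁₀(σ'_f/σ'_0) = 0.079×4.4/1.95×log₁₀(157.86/42.857)
    = 0.17826 × 0.56625 = 0.1009 m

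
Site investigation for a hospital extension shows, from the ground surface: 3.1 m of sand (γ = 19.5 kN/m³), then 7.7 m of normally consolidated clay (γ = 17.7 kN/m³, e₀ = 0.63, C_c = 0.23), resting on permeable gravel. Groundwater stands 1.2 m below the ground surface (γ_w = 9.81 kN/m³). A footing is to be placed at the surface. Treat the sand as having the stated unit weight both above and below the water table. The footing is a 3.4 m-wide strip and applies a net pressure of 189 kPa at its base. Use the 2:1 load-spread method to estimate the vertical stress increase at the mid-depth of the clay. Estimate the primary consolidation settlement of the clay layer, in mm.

S_c ≈ 293 mm

Mid-depth of clay below the ground surface: z = 3.1 + 7.7/2 = 6.95 m.
Total vertical stress at mid-clay: σ_v = 19.5×3.1 + 17.7×3.85 = 128.59 kPa.
Pore pressure: u = 9.81×(6.95 − 1.2) = 56.408 kPa.
Initial effective stress: σ'_0 = σ_v − u = 128.59 − 56.408 = 72.182 kPa.
Stress increase at mid-clay by the 2:1 spreading method:
Δσ = qB/(B+z) = 189×3.4/(3.4+6.95) = 62.087 kPa
Final effective stress: σ'_f = σ'_0 + Δσ = 72.182 + 62.087 = 134.27 kPa.
Normally consolidated clay, so the full stress increment lies on the virgin compression line:
S_c = C_c·H/(1+e₀)·log₁₀(σ'_f/σ'_0) = 0.23×7.7/(1+0.63)×log₁₀(134.27/72.182)
    = 1.0865 × 0.26955 = 0.2929 m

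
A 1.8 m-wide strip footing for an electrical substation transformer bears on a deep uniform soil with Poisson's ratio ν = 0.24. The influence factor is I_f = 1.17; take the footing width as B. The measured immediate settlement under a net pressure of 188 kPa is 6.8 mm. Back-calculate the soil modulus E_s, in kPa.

S_e = q·B·(1−ν²)/E_s · I_f  ⇒  E_s = q·B·(1−ν²)·I_f / S_e.
E_s = 188 × 1.8 × 0.9424 × 1.17 / 0.0068 = 54870 kPa

E_s ≈ 54900 kPa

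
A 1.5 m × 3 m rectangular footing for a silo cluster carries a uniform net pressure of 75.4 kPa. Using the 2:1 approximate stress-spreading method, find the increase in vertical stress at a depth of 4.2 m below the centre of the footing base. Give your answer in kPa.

By the 2:1 method the load spreads at 1 horizontal : 2 vertical, so at depth z the loaded area has grown by z in each plan dimension:
Δσ = qBL/((B+z)(L+z)) = 75.4×1.5×3/((1.5+4.2)(3+4.2)) = 8.2675 kPa

Δσ_z ≈ 8.27 kPa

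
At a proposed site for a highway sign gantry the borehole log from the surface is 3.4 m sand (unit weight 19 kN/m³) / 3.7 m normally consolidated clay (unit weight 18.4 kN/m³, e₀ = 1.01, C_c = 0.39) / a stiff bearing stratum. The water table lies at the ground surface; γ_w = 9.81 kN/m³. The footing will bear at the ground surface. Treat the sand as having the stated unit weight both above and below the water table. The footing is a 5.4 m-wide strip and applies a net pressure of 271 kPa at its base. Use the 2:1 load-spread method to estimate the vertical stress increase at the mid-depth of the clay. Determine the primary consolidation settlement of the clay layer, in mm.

S_c ≈ 426 mm

Mid-depth of clay below the ground surface: z = 3.4 + 3.7/2 = 5.25 m.
Total vertical stress at mid-clay: σ_v = 19×3.4 + 18.4×1.85 = 98.64 kPa.
Pore pressure: u = 9.81×(5.25 − 0) = 51.503 kPa.
Initial effective stress: σ'_0 = σ_v − u = 98.64 − 51.503 = 47.137 kPa.
Stress increase at mid-clay by the 2:1 spreading method:
Δσ = qB/(B+z) = 271×5.4/(5.4+5.25) = 137.41 kPa
Final effective stress: σ'_f = σ'_0 + Δσ = 47.137 + 137.41 = 184.55 kPa.
Normally consolidated clay, so the full stress increment lies on the virgin compression line:
S_c = C_c·H/(1+e₀)·log₁₀(σ'_f/σ'_0) = 0.39×3.7/(1+1.01)×log₁₀(184.55/47.137)
    = 0.71791 × 0.59275 = 0.4255 m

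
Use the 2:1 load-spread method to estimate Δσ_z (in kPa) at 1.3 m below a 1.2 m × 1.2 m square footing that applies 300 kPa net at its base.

Δσ_z ≈ 69.1 kPa

By the 2:1 method the load spreads at 1 horizontal : 2 vertical, so at depth z the loaded area has grown by z in each plan dimension:
Δσ = qBL/((B+z)(L+z)) = 300×1.2×1.2/((1.2+1.3)(1.2+1.3)) = 69.12 kPa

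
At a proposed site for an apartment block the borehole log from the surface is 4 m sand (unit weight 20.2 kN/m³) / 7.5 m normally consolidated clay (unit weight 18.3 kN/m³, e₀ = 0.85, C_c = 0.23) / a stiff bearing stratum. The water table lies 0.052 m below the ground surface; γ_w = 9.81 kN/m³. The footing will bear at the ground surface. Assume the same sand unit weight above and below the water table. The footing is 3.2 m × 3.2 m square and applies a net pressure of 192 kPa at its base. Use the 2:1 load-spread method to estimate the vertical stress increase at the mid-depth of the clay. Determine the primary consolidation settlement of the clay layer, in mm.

S_c ≈ 81.1 mm

Mid-depth of clay below the ground surface: z = 4 + 7.5/2 = 7.75 m.
Total vertical stress at mid-clay: σ_v = 20.2×4 + 18.3×3.75 = 149.43 kPa.
Pore pressure: u = 9.81×(7.75 − 0.052) = 75.517 kPa.
Initial effective stress: σ'_0 = σ_v − u = 149.43 − 75.517 = 73.913 kPa.
Stress increase at mid-clay by the 2:1 spreading method:
Δσ = qBL/((B+z)(L+z)) = 192×3.2×3.2/((3.2+7.75)(3.2+7.75)) = 16.397 kPa
Final effective stress: σ'_f = σ'_0 + Δσ = 73.913 + 16.397 = 90.31 kPa.
Normally consolidated clay, so the full stress increment lies on the virgin compression line:
S_c = C_c·H/(1+e₀)·log₁₀(σ'_f/σ'_0) = 0.23×7.5/(1+0.85)×log₁₀(90.31/73.913)
    = 0.93243 × 0.087015 = 0.08114 m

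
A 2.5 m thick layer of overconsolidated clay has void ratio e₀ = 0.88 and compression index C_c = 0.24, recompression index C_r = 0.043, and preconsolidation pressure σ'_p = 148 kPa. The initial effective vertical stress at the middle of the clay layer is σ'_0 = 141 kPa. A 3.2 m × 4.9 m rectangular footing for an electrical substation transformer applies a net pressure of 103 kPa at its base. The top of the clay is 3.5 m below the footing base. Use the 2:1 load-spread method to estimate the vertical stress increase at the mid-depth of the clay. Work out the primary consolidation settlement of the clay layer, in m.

Mid-depth of clay below the footing base: z = 3.5 + 2.5/2 = 4.75 m.
Stress increase at mid-clay by the 2:1 spreading method:
Δσ = qBL/((B+z)(L+z)) = 103×3.2×4.9/((3.2+4.75)(4.9+4.75)) = 21.052 kPa
Final effective stress: σ'_f = 141 + 21.052 = 162.05 kPa.
σ'_f = 162.05 > σ'_p = 148 kPa, so the stress path crosses the preconsolidation pressure — recompression up to σ'_p, then virgin compression beyond:
S_c = H/(1+e₀)·[C_r·log₁₀(σ'_p/σ'_0) + C_c·log₁₀(σ'_f/σ'_p)]
    = 2.5/1.88 × [0.043×log₁₀(148/141) + 0.24×log₁₀(162.05/148)]
    = 1.3298 × [0.00090483 + 0.009453] = 0.01377 m

S_c ≈ 0.0138 m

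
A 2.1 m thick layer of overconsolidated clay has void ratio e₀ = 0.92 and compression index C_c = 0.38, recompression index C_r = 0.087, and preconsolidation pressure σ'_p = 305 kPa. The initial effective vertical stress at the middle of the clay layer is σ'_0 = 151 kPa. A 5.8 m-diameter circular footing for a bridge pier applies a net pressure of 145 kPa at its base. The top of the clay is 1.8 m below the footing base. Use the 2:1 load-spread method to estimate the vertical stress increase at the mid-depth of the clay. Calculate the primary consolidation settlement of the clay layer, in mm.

S_c ≈ 14.8 mm

Mid-depth of clay below the footing base: z = 1.8 + 2.1/2 = 2.85 m.
Stress increase at mid-clay by the 2:1 spreading method:
Δσ ≈ qD²/(D+z)² = 145×5.8²/(5.8+2.85)² = 65.192 kPa
Final effective stress: σ'_f = 151 + 65.192 = 216.19 kPa.
σ'_f = 216.19 ≤ σ'_p = 305 kPa, so the clay remains overconsolidated and only the recompression index applies:
S_c = C_r·H/(1+e₀)·log₁₀(σ'_f/σ'_0) = 0.087×2.1/1.92×log₁₀(216.19/151)
    = 0.095161 × 0.15586 = 0.01483 m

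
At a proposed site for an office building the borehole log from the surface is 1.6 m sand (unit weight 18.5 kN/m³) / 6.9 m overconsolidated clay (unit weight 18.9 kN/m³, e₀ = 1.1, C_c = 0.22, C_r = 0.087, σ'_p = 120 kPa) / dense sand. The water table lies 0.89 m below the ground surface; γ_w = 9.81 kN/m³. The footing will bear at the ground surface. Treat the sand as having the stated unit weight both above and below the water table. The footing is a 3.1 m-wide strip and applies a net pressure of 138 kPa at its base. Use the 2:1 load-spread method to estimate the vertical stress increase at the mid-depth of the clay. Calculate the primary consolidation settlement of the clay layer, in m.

S_c ≈ 0.0843 m

Mid-depth of clay below the ground surface: z = 1.6 + 6.9/2 = 5.05 m.
Total vertical stress at mid-clay: σ_v = 18.5×1.6 + 18.9×3.45 = 94.805 kPa.
Pore pressure: u = 9.81×(5.05 − 0.89) = 40.81 kPa.
Initial effective stress: σ'_0 = σ_v − u = 94.805 − 40.81 = 53.995 kPa.
Stress increase at mid-clay by the 2:1 spreading method:
Δσ = qB/(B+z) = 138×3.1/(3.1+5.05) = 52.491 kPa
Final effective stress: σ'_f = 53.995 + 52.491 = 106.49 kPa.
σ'_f = 106.49 ≤ σ'_p = 120 kPa, so the clay remains overconsolidated and only the recompression index applies:
S_c = C_r·H/(1+e₀)·log₁₀(σ'_f/σ'_0) = 0.087×6.9/2.1×log₁₀(106.49/53.995)
    = 0.28586 × 0.29496 = 0.08432 m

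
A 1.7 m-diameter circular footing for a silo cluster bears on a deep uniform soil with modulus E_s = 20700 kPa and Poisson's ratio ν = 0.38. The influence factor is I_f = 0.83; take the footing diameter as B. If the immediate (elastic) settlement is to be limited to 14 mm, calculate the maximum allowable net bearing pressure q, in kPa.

S_e = q·B·(1−ν²)/E_s · I_f  ⇒  q = S_e·E_s / (B·(1−ν²)·I_f).
q = 0.014 × 20700 / (1.7 × 0.8556 × 0.83) = 240 kPa

q ≈ 240 kPa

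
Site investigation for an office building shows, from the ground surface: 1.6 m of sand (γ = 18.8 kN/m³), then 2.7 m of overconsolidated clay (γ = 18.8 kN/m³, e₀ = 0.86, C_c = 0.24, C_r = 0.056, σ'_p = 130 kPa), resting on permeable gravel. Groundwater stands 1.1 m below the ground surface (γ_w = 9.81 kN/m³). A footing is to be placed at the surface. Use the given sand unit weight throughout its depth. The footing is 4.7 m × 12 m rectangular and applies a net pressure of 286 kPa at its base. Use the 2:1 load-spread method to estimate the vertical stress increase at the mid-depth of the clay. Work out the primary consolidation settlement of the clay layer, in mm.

S_c ≈ 91.9 mm

Mid-depth of clay below the ground surface: z = 1.6 + 2.7/2 = 2.95 m.
Total vertical stress at mid-clay: σ_v = 18.8×1.6 + 18.8×1.35 = 55.46 kPa.
Pore pressure: u = 9.81×(2.95 − 1.1) = 18.149 kPa.
Initial effective stress: σ'_0 = σ_v − u = 55.46 − 18.149 = 37.311 kPa.
Stress increase at mid-clay by the 2:1 spreading method:
Δσ = qBL/((B+z)(L+z)) = 286×4.7×12/((4.7+2.95)(12+2.95)) = 141.04 kPa
Final effective stress: σ'_f = 37.311 + 141.04 = 178.35 kPa.
σ'_f = 178.35 > σ'_p = 130 kPa, so the stress path crosses the preconsolidation pressure — recompression up to σ'_p, then virgin compression beyond:
S_c = H/(1+e₀)·[C_r·log₁₀(σ'_p/σ'_0) + C_c·log₁₀(σ'_f/σ'_p)]
    = 2.7/1.86 × [0.056×log₁₀(130/37.311) + 0.24×log₁₀(178.35/130)]
    = 1.4516 × [0.030358 + 0.032959] = 0.09191 m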